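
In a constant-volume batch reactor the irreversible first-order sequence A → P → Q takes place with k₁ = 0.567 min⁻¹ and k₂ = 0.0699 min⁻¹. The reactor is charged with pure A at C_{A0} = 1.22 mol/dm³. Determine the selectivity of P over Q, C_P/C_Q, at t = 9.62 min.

The intermediate concentration in a first-order A→B→C sequence is C_P = k₁C_{A0}(e^(−k₁t) − e^(−k₂t))/(k₂−k₁).
e^(−k₁t) = e^(−0.567×9.62) = e^(−5.455) = 0.004277; e^(−k₂t) = e^(−0.6724) = 0.5105.
C_P = 0.567×1.22/(0.0699−0.567) × (0.004277−0.5105) = (-1.392)×(-0.5062) = 0.7044 mol/dm³.
C_A = C_{A0}e^(−k₁t) = 0.005218 mol/dm³, so C_Q = C_{A0}−C_A−C_P = 0.5104 mol/dm³; C_P/C_Q = 1.38.

1.38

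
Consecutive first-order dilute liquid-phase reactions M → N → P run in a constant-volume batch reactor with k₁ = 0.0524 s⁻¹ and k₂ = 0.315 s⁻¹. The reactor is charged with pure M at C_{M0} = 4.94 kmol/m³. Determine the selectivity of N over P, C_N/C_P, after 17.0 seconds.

0.159

Solving the coupled first-order balances gives C_N(t) = [k₁/(k₂−k₁)]·C_{M0}·(e^(−k₁t) − e^(−k₂t)).
e^(−k₁t) = e^(−0.0524×17.0) = e^(−0.8908) = 0.4103; e^(−k₂t) = e^(−5.355) = 0.004724.
C_N = 0.0524×4.94/(0.315−0.0524) × (0.4103−0.004724) = 0.9857×0.4056 = 0.3998 kmol/m³.
C_M = C_{M0}e^(−k₁t) = 2.027 kmol/m³, so C_P = C_{M0}−C_M−C_N = 2.513 kmol/m³; C_N/C_P = 0.159.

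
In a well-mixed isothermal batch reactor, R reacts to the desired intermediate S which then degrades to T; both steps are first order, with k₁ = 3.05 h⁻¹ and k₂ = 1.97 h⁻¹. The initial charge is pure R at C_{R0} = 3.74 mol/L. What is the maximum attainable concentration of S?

1.69 mol/L

For a first-order series the maximum intermediate yield is C_{S,max}/C_{R0} = (k₁/k₂)^[k₂/(k₂−k₁)].
= (3.05/1.97)^(1.97/(1.97−3.05)) = (1.548)^(-1.824) = 0.4505.
C_{S,max} = 0.4505×3.74 = 1.69 mol/L.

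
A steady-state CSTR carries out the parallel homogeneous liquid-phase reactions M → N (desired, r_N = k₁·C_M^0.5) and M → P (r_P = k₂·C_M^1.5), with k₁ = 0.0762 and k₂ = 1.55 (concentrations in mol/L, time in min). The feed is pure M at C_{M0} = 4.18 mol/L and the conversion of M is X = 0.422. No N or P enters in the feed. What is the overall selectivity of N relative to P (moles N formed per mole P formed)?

Exit C_M = C_{M0}(1−X) = 4.18×0.578 = 2.416 mol/L.
A CSTR operates uniformly at the exit composition, giving r_N = 0.1184 and r_P = 5.821 (each k·C_M^n at C_M = 2.416).
Overall selectivity = C_N/C_P = r_Nτ/(r_Pτ) = r_N/r_P = 0.0203.

0.0203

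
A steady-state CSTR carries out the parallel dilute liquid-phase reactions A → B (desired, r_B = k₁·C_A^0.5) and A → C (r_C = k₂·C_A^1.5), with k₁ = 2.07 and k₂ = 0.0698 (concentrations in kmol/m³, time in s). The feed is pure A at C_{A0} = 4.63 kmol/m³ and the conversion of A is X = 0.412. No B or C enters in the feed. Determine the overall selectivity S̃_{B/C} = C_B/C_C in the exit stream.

10.9

Exit C_A = C_{A0}(1−X) = 4.63×0.588 = 2.722 kmol/m³.
Rates in a CSTR are evaluated at the outlet concentration: r_B = 2.07×2.722^0.5 = 3.415, r_C = 0.0698×2.722^1.5 = 0.3135.
Overall selectivity = C_B/C_C = r_Bτ/(r_Cτ) = r_B/r_C = 10.9.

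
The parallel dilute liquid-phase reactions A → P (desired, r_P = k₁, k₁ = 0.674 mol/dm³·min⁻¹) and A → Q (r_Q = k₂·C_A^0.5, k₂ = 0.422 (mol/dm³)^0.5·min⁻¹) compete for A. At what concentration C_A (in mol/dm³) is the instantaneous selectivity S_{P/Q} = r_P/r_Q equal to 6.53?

S_{P/Q} = (k₁/k₂)·C_A^-0.5 ⇒ C_A = (S·k₂/k₁)^(-2).
= (6.53×0.422/0.674)^(-2) = (4.089)^(-2) = 0.0598 mol/dm³.

0.0598 mol/dm³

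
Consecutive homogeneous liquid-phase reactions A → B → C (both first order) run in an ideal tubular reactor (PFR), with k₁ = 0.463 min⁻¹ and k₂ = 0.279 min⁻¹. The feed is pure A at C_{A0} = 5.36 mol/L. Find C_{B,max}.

Evaluating C_B at τ_opt = ln(k₂/k₁)/(k₂−k₁) gives C_{B,max}/C_{A0} = (k₁/k₂)^[k₂/(k₂−k₁)].
= (0.463/0.279)^(0.279/(0.279−0.463)) = (1.659)^(-1.516) = 0.4639.
C_{B,max} = 0.4639×5.36 = 2.49 mol/L.

2.49 mol/L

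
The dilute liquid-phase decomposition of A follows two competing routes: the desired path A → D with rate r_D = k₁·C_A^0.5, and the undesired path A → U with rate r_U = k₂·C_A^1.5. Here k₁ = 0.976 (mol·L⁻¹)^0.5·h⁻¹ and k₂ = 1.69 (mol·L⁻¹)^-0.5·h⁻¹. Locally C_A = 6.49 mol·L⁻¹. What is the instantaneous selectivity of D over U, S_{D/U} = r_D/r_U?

0.0890

S_{D/U} = r_D/r_U = (k₁·C_A^0.5)/(k₂·C_A^1.5) = (k₁/k₂)·C_A⁻¹.
= (0.976×6.490^0.5) / (1.69×6.490^1.5) = 2.486/27.94 = 0.0890.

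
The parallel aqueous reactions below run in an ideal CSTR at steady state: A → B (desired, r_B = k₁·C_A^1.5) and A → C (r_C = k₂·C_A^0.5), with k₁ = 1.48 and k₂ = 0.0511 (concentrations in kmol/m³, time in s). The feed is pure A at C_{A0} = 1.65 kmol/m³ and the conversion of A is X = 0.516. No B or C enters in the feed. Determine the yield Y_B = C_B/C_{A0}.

0.495

Exit C_A = C_{A0}(1−X) = 1.65×0.484 = 0.7986 kmol/m³.
A CSTR operates uniformly at the exit composition, giving r_B = 1.056 and r_C = 0.04567 (each k·C_A^n at C_A = 0.7986).
Fraction of consumed A going to B: r_B/(r_B+r_C) = 0.9586.
C_B = 0.9586·C_{A0}·X = 0.9586×1.65×0.516 = 0.816 kmol/m³; Y_B = C_B/C_{A0} = 0.495.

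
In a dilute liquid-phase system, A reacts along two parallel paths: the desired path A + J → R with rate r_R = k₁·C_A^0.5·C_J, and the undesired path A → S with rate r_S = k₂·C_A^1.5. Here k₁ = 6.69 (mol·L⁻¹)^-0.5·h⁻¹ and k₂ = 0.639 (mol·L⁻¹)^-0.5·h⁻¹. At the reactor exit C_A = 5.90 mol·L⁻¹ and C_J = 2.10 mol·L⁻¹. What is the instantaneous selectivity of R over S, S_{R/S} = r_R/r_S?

3.73

S_{R/S} = r_R/r_S = (k₁·C_A^0.5·C_J)/(k₂·C_A^1.5) = (k₁/k₂)·C_A⁻¹·C_J.
= (6.69×5.900^0.5×2.100) / (0.639×5.900^1.5) = 34.12/9.158 = 3.73.
The undesired path is higher order in A, so low C_A (CSTR or dilute feed) favours R.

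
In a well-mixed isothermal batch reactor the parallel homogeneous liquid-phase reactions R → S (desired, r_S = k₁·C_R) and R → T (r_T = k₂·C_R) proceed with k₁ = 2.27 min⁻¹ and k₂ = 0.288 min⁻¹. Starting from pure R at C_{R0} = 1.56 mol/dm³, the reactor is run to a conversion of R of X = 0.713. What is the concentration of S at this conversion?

C_R = C_{R0}(1−X) = 0.4477 mol/dm³.
Both paths are first order in R, so the instantaneous fraction to S is constant: dC_S/d(−C_R) = k₁/(k₁+k₂) = 0.8874.
C_S = 0.8874·(C_{R0}−C_R) = 0.8874×1.112 = 0.987 mol/dm³.

0.987 mol/dm³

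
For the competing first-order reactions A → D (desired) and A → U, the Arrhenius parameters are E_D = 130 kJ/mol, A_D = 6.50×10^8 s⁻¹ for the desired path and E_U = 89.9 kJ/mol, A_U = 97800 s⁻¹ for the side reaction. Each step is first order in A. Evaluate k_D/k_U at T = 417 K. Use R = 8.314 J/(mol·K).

Since both paths have the same order in A, the concentration cancels and S_{D/U} = k_D/k_U = (A_D/A_U)·exp[(E_U−E_D)/(RT)].
(E_U−E_D)/(RT) = (89.9−130)×10³/(8.314×417) = -40100/3467 = -11.57.
k_D/k_U = (6.50×10^8/97800)·exp(-11.57) = 6646 × 9.479×10^-6 = 0.0630.

0.0630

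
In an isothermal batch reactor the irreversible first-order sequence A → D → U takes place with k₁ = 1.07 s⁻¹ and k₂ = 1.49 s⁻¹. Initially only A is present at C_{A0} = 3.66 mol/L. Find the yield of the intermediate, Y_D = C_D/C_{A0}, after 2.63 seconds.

Solving the coupled first-order balances gives C_D(t) = [k₁/(k₂−k₁)]·C_{A0}·(e^(−k₁t) − e^(−k₂t)).
e^(−k₁t) = e^(−1.07×2.63) = e^(−2.814) = 0.05996; e^(−k₂t) = e^(−3.919) = 0.01987.
C_D = 1.07×3.66/(1.49−1.07) × (0.05996−0.01987) = 9.324×0.04009 = 0.3738 mol/L.
Y_D = C_D/C_{A0} = 0.3738/3.66 = 0.102.

0.102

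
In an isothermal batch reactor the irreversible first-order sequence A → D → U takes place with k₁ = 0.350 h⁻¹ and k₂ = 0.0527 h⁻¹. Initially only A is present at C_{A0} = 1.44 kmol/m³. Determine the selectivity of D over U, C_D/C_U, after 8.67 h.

2.62

The intermediate concentration in a first-order A→B→C sequence is C_D = k₁C_{A0}(e^(−k₁t) − e^(−k₂t))/(k₂−k₁).
e^(−k₁t) = e^(−0.350×8.67) = e^(−3.034) = 0.04810; e^(−k₂t) = e^(−0.4569) = 0.6332.
C_D = 0.350×1.44/(0.0527−0.350) × (0.04810−0.6332) = (-1.695)×(-0.5851) = 0.9920 kmol/m³.
C_A = C_{A0}e^(−k₁t) = 0.06926 kmol/m³, so C_U = C_{A0}−C_A−C_D = 0.3788 kmol/m³; C_D/C_U = 2.62.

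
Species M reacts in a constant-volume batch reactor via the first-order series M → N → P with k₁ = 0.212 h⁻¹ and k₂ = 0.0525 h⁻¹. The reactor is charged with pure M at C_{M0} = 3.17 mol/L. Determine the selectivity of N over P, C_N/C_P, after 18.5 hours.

0.948

The intermediate concentration in a first-order A→B→C sequence is C_N = k₁C_{M0}(e^(−k₁t) − e^(−k₂t))/(k₂−k₁).
e^(−k₁t) = e^(−0.212×18.5) = e^(−3.922) = 0.01980; e^(−k₂t) = e^(−0.9712) = 0.3786.
C_N = 0.212×3.17/(0.0525−0.212) × (0.01980−0.3786) = (-4.213)×(-0.3588) = 1.512 mol/L.
C_M = C_{M0}e^(−k₁t) = 0.06277 mol/L, so C_P = C_{M0}−C_M−C_N = 1.595 mol/L; C_N/C_P = 0.948.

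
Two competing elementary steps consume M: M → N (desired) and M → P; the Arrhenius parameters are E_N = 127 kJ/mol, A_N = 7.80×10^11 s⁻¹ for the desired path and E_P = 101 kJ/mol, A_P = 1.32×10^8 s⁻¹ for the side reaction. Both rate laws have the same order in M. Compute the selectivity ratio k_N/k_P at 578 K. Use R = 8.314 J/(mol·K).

26.4

With equal orders, S_{N/P} = k_N/k_P = (A_N/A_P)·exp[(E_P−E_N)/(RT)].
(E_P−E_N)/(RT) = (101−127)×10³/(8.314×578) = -26000/4805 = -5.410.
k_N/k_P = (7.80×10^11/1.32×10^8)·exp(-5.410) = 5909 × 0.004470 = 26.4.
Since E_N > E_P, raising the temperature improves selectivity toward N.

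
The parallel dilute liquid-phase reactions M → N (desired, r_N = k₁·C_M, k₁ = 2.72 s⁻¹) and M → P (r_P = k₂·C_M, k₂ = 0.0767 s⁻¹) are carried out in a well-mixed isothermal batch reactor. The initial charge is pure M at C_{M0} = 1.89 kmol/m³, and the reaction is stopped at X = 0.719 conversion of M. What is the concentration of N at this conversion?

1.32 kmol/m³

C_M = C_{M0}(1−X) = 0.5311 kmol/m³.
Both paths are first order in M, so the instantaneous fraction to N is constant: dC_N/d(−C_M) = k₁/(k₁+k₂) = 0.9726.
C_N = 0.9726·(C_{M0}−C_M) = 0.9726×1.359 = 1.32 kmol/m³.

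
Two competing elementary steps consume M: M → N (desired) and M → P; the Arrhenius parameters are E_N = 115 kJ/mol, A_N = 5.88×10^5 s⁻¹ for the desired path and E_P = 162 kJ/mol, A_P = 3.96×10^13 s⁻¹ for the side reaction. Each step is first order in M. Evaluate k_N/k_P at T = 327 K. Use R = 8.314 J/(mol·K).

0.478

k_N/k_P = (A_N/A_P)·exp[−(E_N−E_P)/(RT)] = (A_N/A_P)·exp[(E_P−E_N)/(RT)].
(E_P−E_N)/(RT) = (162−115)×10³/(8.314×327) = 47000/2719 = 17.29.
k_N/k_P = (5.88×10^5/3.96×10^13)·exp(17.29) = 1.485×10^-8 × 3.221×10^7 = 0.478.
Since E_N < E_P, lowering the temperature improves selectivity toward N.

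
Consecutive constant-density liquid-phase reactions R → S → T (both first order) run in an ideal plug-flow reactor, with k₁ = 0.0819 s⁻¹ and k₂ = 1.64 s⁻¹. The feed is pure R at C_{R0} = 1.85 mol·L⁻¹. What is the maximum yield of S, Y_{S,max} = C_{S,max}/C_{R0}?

Evaluating C_S at τ_opt = ln(k₂/k₁)/(k₂−k₁) gives C_{S,max}/C_{R0} = (k₁/k₂)^[k₂/(k₂−k₁)].
= (0.0819/1.64)^(1.64/(1.64−0.0819)) = (0.04994)^(1.053) = 0.04266.

0.0427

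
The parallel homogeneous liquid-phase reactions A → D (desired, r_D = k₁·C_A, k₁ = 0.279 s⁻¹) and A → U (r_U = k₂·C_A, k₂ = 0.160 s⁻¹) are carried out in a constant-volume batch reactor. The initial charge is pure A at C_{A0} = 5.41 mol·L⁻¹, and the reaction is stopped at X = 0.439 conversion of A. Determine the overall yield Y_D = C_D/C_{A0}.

C_A = C_{A0}(1−X) = 3.035 mol·L⁻¹.
Both paths are first order in A, so the instantaneous fraction to D is constant: dC_D/d(−C_A) = k₁/(k₁+k₂) = 0.6355.
C_D = 0.6355·(C_{A0}−C_A) = 0.6355×2.375 = 1.51 mol·L⁻¹.
Y_D = C_D/C_{A0} = 1.509/5.41 = 0.279.

0.279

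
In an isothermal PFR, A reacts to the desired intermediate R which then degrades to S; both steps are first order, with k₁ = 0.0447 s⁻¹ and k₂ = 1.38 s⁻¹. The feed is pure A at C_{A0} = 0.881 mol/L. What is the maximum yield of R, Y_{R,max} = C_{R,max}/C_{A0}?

0.0289

At the optimum, C_{R,max}/C_{A0} = (k₁/k₂)^[k₂/(k₂−k₁)].
= (0.0447/1.38)^(1.38/(1.38−0.0447)) = (0.03239)^(1.033) = 0.02888.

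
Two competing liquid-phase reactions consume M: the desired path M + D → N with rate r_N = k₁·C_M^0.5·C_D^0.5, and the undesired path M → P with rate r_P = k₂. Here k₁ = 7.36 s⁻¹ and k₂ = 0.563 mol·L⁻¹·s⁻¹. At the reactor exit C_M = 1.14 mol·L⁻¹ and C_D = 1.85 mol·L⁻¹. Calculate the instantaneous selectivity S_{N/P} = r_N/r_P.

S_{N/P} = r_N/r_P = (k₁·C_M^0.5·C_D^0.5)/(k₂) = (k₁/k₂)·C_M^0.5·C_D^0.5.
= (7.36×1.140^0.5×1.850^0.5) / (0.563) = 10.69/0.5630 = 19.0.
Since the desired path is higher order in M, keeping C_M high (PFR or concentrated feed) favours N.

19.0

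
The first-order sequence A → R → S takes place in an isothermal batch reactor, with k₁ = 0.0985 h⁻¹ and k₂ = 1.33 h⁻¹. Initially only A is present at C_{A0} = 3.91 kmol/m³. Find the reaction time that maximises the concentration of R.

Setting dC_R/dt = 0 gives t_opt = ln(k₂/k₁)/(k₂−k₁).
= ln(1.33/0.0985)/(1.33−0.0985) = ln(13.50)/1.232 = 2.603/1.232 = 2.11 h.

2.11 h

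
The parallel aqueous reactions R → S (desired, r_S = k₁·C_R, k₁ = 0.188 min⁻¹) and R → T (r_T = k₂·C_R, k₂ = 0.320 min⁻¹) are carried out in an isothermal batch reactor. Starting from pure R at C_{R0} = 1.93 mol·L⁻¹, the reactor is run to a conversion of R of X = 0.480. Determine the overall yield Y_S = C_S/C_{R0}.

C_R = C_{R0}(1−X) = 1.004 mol·L⁻¹.
Both paths are first order in R, so the instantaneous fraction to S is constant: dC_S/d(−C_R) = k₁/(k₁+k₂) = 0.3701.
C_S = 0.3701·(C_{R0}−C_R) = 0.3701×0.9264 = 0.343 mol·L⁻¹.
Y_S = C_S/C_{R0} = 0.3428/1.93 = 0.178.

0.178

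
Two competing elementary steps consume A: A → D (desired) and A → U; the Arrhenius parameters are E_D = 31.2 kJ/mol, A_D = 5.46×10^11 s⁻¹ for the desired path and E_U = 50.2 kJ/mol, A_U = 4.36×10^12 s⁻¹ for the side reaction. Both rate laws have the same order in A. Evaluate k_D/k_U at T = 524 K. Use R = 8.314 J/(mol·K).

9.81

With equal orders, S_{D/U} = k_D/k_U = (A_D/A_U)·exp[(E_U−E_D)/(RT)].
(E_U−E_D)/(RT) = (50.2−31.2)×10³/(8.314×524) = 19000/4357 = 4.361.
k_D/k_U = (5.46×10^11/4.36×10^12)·exp(4.361) = 0.1252 × 78.36 = 9.81.
Since E_D < E_U, lowering the temperature improves selectivity toward D.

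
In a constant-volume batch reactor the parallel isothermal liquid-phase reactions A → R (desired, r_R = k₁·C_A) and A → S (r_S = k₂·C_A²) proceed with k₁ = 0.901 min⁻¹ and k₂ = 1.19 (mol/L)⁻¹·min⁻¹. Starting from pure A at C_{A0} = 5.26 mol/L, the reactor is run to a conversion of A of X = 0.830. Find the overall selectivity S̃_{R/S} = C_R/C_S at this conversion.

0.289

C_A = C_{A0}(1−X) = 0.8942 mol/L.
Along a PFR/batch, dC_R/dC_A = −r_R/(r_R+r_S) = −k₁/(k₁+k₂·C_A).
Integrating from C_{A0} to C_A: C_R = (0.901/1.19)·ln[(0.901+1.19·5.26)/(0.901+1.19·0.894)] = 0.7571·ln(7.160/1.965) = 0.9790 mol/L.
C_S = (C_{A0}−C_A)−C_R = 3.387 mol/L; S̃_{R/S} = 0.9790/3.387 = 0.289.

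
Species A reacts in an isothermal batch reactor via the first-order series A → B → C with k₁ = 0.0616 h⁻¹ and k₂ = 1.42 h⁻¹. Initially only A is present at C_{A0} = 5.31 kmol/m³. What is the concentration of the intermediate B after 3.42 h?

0.193 kmol/m³

For first-order series with pure A initially, C_B(t) = k₁C_{A0}/(k₂−k₁)·(e^(−k₁t) − e^(−k₂t)).
e^(−k₁t) = e^(−0.0616×3.42) = e^(−0.2107) = 0.8100; e^(−k₂t) = e^(−4.856) = 0.007778.
C_B = 0.0616×5.31/(1.42−0.0616) × (0.8100−0.007778) = 0.2408×0.8023 = 0.1932 kmol/m³.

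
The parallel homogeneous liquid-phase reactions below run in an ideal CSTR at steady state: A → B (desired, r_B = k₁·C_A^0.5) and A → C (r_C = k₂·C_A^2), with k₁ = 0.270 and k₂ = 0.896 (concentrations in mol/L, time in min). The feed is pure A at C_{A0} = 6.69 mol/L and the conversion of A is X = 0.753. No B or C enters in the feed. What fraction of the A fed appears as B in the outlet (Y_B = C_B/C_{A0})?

Exit C_A = C_{A0}(1−X) = 6.69×0.247 = 1.652 mol/L.
Rates in a CSTR are evaluated at the outlet concentration: r_B = 0.270×1.652^0.5 = 0.3471, r_C = 0.896×1.652^2 = 2.447.
Fraction of consumed A going to B: r_B/(r_B+r_C) = 0.1242.
C_B = 0.1242·C_{A0}·X = 0.1242×6.69×0.753 = 0.626 mol/L; Y_B = C_B/C_{A0} = 0.0936.

0.0936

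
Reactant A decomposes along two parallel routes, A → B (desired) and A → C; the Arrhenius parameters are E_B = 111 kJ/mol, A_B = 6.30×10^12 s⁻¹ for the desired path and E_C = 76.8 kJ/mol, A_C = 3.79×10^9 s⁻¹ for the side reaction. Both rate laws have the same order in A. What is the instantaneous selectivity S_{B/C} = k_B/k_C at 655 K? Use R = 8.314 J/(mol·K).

3.11

Since both paths have the same order in A, the concentration cancels and S_{B/C} = k_B/k_C = (A_B/A_C)·exp[(E_C−E_B)/(RT)].
(E_C−E_B)/(RT) = (76.8−111)×10³/(8.314×655) = -34200/5446 = -6.280.
k_B/k_C = (6.30×10^12/3.79×10^9)·exp(-6.280) = 1662 × 0.001873 = 3.11.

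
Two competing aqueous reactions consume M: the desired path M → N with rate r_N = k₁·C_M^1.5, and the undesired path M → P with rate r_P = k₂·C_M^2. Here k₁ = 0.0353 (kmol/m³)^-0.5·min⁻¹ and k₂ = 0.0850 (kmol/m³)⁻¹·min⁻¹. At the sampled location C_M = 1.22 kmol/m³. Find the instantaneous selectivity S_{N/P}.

S_{N/P} = r_N/r_P = (k₁·C_M^1.5)/(k₂·C_M^2) = (k₁/k₂)·C_M^-0.5.
= (0.0353×1.220^1.5) / (0.0850×1.220^2) = 0.04757/0.1265 = 0.376.

0.376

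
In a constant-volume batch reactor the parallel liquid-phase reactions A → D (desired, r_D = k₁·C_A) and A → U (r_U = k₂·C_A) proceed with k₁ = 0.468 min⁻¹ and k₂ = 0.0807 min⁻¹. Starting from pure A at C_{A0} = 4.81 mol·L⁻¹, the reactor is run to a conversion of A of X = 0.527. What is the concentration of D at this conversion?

2.16 mol·L⁻¹

C_A = C_{A0}(1−X) = 2.275 mol·L⁻¹.
Both paths are first order in A, so the instantaneous fraction to D is constant: dC_D/d(−C_A) = k₁/(k₁+k₂) = 0.8529.
C_D = 0.8529·(C_{A0}−C_A) = 0.8529×2.535 = 2.16 mol·L⁻¹.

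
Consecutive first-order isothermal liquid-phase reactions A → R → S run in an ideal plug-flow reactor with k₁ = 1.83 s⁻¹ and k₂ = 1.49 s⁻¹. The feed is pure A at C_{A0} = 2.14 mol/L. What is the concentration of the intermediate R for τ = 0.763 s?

The intermediate concentration in a first-order A→B→C sequence is C_R = k₁C_{A0}(e^(−k₁τ) − e^(−k₂τ))/(k₂−k₁).
e^(−k₁τ) = e^(−1.83×0.763) = e^(−1.396) = 0.2475; e^(−k₂τ) = e^(−1.137) = 0.3208.
C_R = 1.83×2.14/(1.49−1.83) × (0.2475−0.3208) = (-11.52)×(-0.07331) = 0.8444 mol/L.

0.844 mol/L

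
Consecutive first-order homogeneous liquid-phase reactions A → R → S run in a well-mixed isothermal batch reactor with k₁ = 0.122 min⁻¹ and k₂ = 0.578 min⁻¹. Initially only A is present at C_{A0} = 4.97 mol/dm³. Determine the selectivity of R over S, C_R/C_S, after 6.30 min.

0.279

For first-order series with pure A initially, C_R(t) = k₁C_{A0}/(k₂−k₁)·(e^(−k₁t) − e^(−k₂t)).
e^(−k₁t) = e^(−0.122×6.30) = e^(−0.7686) = 0.4637; e^(−k₂t) = e^(−3.641) = 0.02622.
C_R = 0.122×4.97/(0.578−0.122) × (0.4637−0.02622) = 1.330×0.4374 = 0.5817 mol/dm³.
C_A = C_{A0}e^(−k₁t) = 2.304 mol/dm³, so C_S = C_{A0}−C_A−C_R = 2.084 mol/dm³; C_R/C_S = 0.279.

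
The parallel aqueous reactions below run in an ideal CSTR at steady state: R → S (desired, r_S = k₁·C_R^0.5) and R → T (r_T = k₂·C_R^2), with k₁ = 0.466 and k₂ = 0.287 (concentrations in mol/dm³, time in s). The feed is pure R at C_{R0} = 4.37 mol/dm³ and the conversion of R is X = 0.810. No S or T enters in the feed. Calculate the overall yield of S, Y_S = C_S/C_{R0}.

0.553

Exit C_R = C_{R0}(1−X) = 4.37×0.190 = 0.8303 mol/dm³.
A CSTR operates uniformly at the exit composition, giving r_S = 0.4246 and r_T = 0.1979 (each k·C_R^n at C_R = 0.8303).
Fraction of consumed R going to S: r_S/(r_S+r_T) = 0.6821.
C_S = 0.6821·C_{R0}·X = 0.6821×4.37×0.810 = 2.41 mol/dm³; Y_S = C_S/C_{R0} = 0.553.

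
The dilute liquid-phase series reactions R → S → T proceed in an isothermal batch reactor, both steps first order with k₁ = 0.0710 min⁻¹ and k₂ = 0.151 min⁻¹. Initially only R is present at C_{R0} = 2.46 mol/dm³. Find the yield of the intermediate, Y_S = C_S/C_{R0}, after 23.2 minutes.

For first-order series with pure R initially, C_S(t) = k₁C_{R0}/(k₂−k₁)·(e^(−k₁t) − e^(−k₂t)).
e^(−k₁t) = e^(−0.0710×23.2) = e^(−1.647) = 0.1926; e^(−k₂t) = e^(−3.503) = 0.03010.
C_S = 0.0710×2.46/(0.151−0.0710) × (0.1926−0.03010) = 2.183×0.1625 = 0.3548 mol/dm³.
Y_S = C_S/C_{R0} = 0.3548/2.46 = 0.144.

0.144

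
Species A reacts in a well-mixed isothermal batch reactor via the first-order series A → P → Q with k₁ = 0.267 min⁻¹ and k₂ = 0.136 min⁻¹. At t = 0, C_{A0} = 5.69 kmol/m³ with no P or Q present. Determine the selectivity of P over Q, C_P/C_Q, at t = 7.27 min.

The intermediate concentration in a first-order A→B→C sequence is C_P = k₁C_{A0}(e^(−k₁t) − e^(−k₂t))/(k₂−k₁).
e^(−k₁t) = e^(−0.267×7.27) = e^(−1.941) = 0.1435; e^(−k₂t) = e^(−0.9887) = 0.3721.
C_P = 0.267×5.69/(0.136−0.267) × (0.1435−0.3721) = (-11.60)×(-0.2285) = 2.650 kmol/m³.
C_A = C_{A0}e^(−k₁t) = 0.8168 kmol/m³, so C_Q = C_{A0}−C_A−C_P = 2.223 kmol/m³; C_P/C_Q = 1.19.

1.19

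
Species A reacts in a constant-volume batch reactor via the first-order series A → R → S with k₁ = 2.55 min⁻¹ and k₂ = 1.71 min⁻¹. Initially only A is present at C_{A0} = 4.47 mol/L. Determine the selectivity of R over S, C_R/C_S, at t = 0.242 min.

4.04

The intermediate concentration in a first-order A→B→C sequence is C_R = k₁C_{A0}(e^(−k₁t) − e^(−k₂t))/(k₂−k₁).
e^(−k₁t) = e^(−2.55×0.242) = e^(−0.6171) = 0.5395; e^(−k₂t) = e^(−0.4138) = 0.6611.
C_R = 2.55×4.47/(1.71−2.55) × (0.5395−0.6611) = (-13.57)×(-0.1216) = 1.650 mol/L.
C_A = C_{A0}e^(−k₁t) = 2.412 mol/L, so C_S = C_{A0}−C_A−C_R = 0.4082 mol/L; C_R/C_S = 4.04.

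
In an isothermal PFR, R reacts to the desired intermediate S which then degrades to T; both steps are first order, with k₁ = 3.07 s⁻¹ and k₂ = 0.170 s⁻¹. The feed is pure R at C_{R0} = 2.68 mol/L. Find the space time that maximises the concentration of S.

0.998 s

For first-order series the maximum of C_S occurs at τ_opt = ln(k₂/k₁)/(k₂−k₁).
= ln(0.170/3.07)/(0.170−3.07) = ln(0.05537)/-2.900 = -2.894/-2.900 = 0.998 s.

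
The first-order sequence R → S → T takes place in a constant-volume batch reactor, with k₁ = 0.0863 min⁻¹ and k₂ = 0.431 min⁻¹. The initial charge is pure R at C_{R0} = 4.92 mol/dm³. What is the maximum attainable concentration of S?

Evaluating C_S at t_opt = ln(k₂/k₁)/(k₂−k₁) gives C_{S,max}/C_{R0} = (k₁/k₂)^[k₂/(k₂−k₁)].
= (0.0863/0.431)^(0.431/(0.431−0.0863)) = (0.2002)^(1.250) = 0.1339.
C_{S,max} = 0.1339×4.92 = 0.659 mol/dm³.

0.659 mol/dm³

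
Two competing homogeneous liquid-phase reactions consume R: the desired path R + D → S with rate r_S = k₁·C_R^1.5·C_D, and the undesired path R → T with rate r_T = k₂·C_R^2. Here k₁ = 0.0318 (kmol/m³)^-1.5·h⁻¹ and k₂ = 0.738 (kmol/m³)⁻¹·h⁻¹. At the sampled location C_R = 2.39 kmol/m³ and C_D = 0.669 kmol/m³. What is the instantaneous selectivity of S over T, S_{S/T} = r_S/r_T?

0.0186

S_{S/T} = r_S/r_T = (k₁·C_R^1.5·C_D)/(k₂·C_R^2) = (k₁/k₂)·C_R^-0.5·C_D.
= (0.0318×2.390^1.5×0.6690) / (0.738×2.390^2) = 0.07860/4.216 = 0.0186.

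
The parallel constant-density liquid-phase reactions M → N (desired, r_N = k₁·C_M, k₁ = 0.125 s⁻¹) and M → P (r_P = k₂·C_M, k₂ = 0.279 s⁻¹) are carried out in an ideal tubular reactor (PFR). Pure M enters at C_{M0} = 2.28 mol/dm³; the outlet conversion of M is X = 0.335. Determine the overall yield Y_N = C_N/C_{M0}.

C_M = C_{M0}(1−X) = 1.516 mol/dm³.
Both paths are first order in M, so the instantaneous fraction to N is constant: dC_N/d(−C_M) = k₁/(k₁+k₂) = 0.3094.
C_N = 0.3094·(C_{M0}−C_M) = 0.3094×0.7638 = 0.236 mol/dm³.
Y_N = C_N/C_{M0} = 0.2363/2.28 = 0.104.

0.104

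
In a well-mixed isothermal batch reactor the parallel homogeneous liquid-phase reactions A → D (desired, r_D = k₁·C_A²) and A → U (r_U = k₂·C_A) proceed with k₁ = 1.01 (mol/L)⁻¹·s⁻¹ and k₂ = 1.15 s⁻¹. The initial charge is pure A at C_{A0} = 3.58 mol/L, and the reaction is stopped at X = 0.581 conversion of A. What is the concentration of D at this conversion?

1.42 mol/L

C_A = C_{A0}(1−X) = 1.500 mol/L.
Along a PFR/batch, dC_U/dC_A = −r_U/(r_D+r_U) = −k₂/(k₂+k₁·C_A).
Integrating from C_{A0} to C_A: C_U = (1.15/1.01)·ln[(1.15+1.01·3.58)/(1.15+1.01·1.50)] = 1.139·ln(4.766/2.665) = 0.6618 mol/L.
Then C_D = (C_{A0}−C_A) − C_U = 2.080 − 0.6618 = 1.418 mol/L.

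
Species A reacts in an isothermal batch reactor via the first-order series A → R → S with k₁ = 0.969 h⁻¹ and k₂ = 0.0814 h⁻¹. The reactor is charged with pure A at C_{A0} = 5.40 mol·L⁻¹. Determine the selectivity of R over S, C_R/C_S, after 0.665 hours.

The intermediate concentration in a first-order A→B→C sequence is C_R = k₁C_{A0}(e^(−k₁t) − e^(−k₂t))/(k₂−k₁).
e^(−k₁t) = e^(−0.969×0.665) = e^(−0.6444) = 0.5250; e^(−k₂t) = e^(−0.05413) = 0.9473.
C_R = 0.969×5.40/(0.0814−0.969) × (0.5250−0.9473) = (-5.895)×(-0.4223) = 2.490 mol·L⁻¹.
C_A = C_{A0}e^(−k₁t) = 2.835 mol·L⁻¹, so C_S = C_{A0}−C_A−C_R = 0.07539 mol·L⁻¹; C_R/C_S = 33.0.

33.0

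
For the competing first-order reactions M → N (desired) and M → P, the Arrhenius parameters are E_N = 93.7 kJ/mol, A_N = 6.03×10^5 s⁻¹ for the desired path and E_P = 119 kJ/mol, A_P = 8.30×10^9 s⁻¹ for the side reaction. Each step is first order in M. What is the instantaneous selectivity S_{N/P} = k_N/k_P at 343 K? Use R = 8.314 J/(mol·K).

Since both paths have the same order in M, the concentration cancels and S_{N/P} = k_N/k_P = (A_N/A_P)·exp[(E_P−E_N)/(RT)].
(E_P−E_N)/(RT) = (119−93.7)×10³/(8.314×343) = 25300/2852 = 8.872.
k_N/k_P = (6.03×10^5/8.30×10^9)·exp(8.872) = 7.265×10^-5 × 7129 = 0.518.

0.518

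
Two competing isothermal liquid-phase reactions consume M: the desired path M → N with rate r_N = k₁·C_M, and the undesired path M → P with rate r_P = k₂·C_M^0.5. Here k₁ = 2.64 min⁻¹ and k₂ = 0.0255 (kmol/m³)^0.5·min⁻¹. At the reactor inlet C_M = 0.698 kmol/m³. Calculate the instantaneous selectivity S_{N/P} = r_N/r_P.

S_{N/P} = r_N/r_P = (k₁·C_M)/(k₂·C_M^0.5) = (k₁/k₂)·C_M^0.5.
= (2.64×0.6980) / (0.0255×0.6980^0.5) = 1.843/0.02130 = 86.5.
Since the desired path is higher order in M, keeping C_M high (PFR or concentrated feed) favours N.

86.5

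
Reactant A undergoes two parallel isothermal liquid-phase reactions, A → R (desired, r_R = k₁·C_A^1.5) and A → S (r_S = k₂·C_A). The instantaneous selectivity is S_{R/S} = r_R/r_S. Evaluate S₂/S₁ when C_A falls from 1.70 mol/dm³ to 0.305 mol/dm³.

S_{R/S} = (k₁/k₂)·C_A^0.5, so S₂/S₁ = (C_{A,2}/C_{A,1})^0.5.
= (0.305/1.70)^0.5 = (0.1794)^0.5 = 0.424.
Selectivity toward R falls as C_A falls — high-concentration operation is favoured.

0.424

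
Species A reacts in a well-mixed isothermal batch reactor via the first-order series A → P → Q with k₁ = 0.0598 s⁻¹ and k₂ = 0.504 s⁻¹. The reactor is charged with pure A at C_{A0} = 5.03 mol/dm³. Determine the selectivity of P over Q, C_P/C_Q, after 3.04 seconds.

1.00

For first-order series with pure A initially, C_P(t) = k₁C_{A0}/(k₂−k₁)·(e^(−k₁t) − e^(−k₂t)).
e^(−k₁t) = e^(−0.0598×3.04) = e^(−0.1818) = 0.8338; e^(−k₂t) = e^(−1.532) = 0.2161.
C_P = 0.0598×5.03/(0.504−0.0598) × (0.8338−0.2161) = 0.6772×0.6177 = 0.4183 mol/dm³.
C_A = C_{A0}e^(−k₁t) = 4.194 mol/dm³, so C_Q = C_{A0}−C_A−C_P = 0.4178 mol/dm³; C_P/C_Q = 1.00.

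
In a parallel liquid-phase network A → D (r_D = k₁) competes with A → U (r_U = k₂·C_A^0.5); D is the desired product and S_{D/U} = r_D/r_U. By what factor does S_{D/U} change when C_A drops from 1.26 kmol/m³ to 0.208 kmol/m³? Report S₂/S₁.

2.46

S_{D/U} = (k₁/k₂)·C_A^-0.5, so S₂/S₁ = (C_{A,2}/C_{A,1})^-0.5.
= (0.208/1.26)^(-0.5) = (0.1651)^(-0.5) = 2.46.
Selectivity toward D rises as C_A falls — low-concentration operation is favoured.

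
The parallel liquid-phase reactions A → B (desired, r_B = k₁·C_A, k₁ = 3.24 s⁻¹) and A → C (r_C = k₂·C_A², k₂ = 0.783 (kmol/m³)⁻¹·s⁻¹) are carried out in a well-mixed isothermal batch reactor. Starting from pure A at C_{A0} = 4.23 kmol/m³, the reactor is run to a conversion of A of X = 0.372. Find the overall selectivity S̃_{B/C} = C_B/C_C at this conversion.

C_A = C_{A0}(1−X) = 2.656 kmol/m³.
Along a PFR/batch, dC_B/dC_A = −r_B/(r_B+r_C) = −k₁/(k₁+k₂·C_A).
Integrating from C_{A0} to C_A: C_B = (3.24/0.783)·ln[(3.24+0.783·4.23)/(3.24+0.783·2.66)] = 4.138·ln(6.552/5.320) = 0.8620 kmol/m³.
C_C = (C_{A0}−C_A)−C_B = 0.7116 kmol/m³; S̃_{B/C} = 0.8620/0.7116 = 1.21.

1.21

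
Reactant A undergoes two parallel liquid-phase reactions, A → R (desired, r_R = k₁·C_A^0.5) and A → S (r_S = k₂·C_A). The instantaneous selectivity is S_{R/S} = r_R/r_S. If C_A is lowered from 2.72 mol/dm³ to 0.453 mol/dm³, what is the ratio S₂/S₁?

2.45

S_{R/S} = (k₁/k₂)·C_A^-0.5, so S₂/S₁ = (C_{A,2}/C_{A,1})^-0.5.
= (0.453/2.72)^(-0.5) = (0.1665)^(-0.5) = 2.45.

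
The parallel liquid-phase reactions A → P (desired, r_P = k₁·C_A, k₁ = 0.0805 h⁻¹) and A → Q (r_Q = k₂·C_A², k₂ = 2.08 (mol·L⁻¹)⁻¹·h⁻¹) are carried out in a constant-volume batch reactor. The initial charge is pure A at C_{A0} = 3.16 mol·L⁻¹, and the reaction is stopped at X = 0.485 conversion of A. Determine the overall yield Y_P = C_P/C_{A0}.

0.00799

C_A = C_{A0}(1−X) = 1.627 mol·L⁻¹.
Along a PFR/batch, dC_P/dC_A = −r_P/(r_P+r_Q) = −k₁/(k₁+k₂·C_A).
Integrating from C_{A0} to C_A: C_P = (0.0805/2.08)·ln[(0.0805+2.08·3.16)/(0.0805+2.08·1.63)] = 0.03870·ln(6.653/3.465) = 0.02524 mol·L⁻¹.
Y_P = C_P/C_{A0} = 0.02524/3.16 = 0.00799.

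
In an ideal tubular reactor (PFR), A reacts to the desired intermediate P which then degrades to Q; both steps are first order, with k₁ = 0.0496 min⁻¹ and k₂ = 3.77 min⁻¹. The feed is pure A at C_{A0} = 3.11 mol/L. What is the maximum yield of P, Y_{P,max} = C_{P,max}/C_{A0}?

At the optimum, C_{P,max}/C_{A0} = (k₁/k₂)^[k₂/(k₂−k₁)].
= (0.0496/3.77)^(3.77/(3.77−0.0496)) = (0.01316)^(1.013) = 0.01242.

0.0124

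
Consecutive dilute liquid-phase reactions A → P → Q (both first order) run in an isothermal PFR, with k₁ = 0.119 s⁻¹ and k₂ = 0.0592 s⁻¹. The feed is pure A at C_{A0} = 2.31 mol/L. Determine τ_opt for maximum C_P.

For first-order series the maximum of C_P occurs at τ_opt = ln(k₂/k₁)/(k₂−k₁).
= ln(0.0592/0.119)/(0.0592−0.119) = ln(0.4975)/-0.05980 = -0.6982/-0.05980 = 11.7 s.

11.7 s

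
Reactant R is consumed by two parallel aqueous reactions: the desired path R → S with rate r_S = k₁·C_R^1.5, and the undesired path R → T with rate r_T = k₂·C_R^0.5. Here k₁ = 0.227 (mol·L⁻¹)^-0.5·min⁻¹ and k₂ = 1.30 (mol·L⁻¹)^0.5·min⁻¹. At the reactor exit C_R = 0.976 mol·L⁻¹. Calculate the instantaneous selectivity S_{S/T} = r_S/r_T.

S_{S/T} = r_S/r_T = (k₁·C_R^1.5)/(k₂·C_R^0.5) = (k₁/k₂)·C_R.
= (0.227×0.9760^1.5) / (1.30×0.9760^0.5) = 0.2189/1.284 = 0.170.
Since the desired path is higher order in R, keeping C_R high (PFR or concentrated feed) favours S.

0.170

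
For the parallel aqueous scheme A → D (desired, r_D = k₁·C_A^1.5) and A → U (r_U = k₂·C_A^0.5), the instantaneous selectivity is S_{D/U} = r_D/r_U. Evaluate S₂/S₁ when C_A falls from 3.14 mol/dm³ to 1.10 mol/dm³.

0.350

S_{D/U} = (k₁/k₂)·C_A, so S₂/S₁ = (C_{A,2}/C_{A,1}).
= 1.10/3.14 = 0.350.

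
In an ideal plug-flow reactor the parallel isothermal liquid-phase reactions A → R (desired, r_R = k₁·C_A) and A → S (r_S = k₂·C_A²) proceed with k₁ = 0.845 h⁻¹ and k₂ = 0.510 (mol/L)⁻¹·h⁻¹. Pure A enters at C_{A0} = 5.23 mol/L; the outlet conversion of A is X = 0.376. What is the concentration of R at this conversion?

0.557 mol/L

C_A = C_{A0}(1−X) = 3.264 mol/L.
Along a PFR/batch, dC_R/dC_A = −r_R/(r_R+r_S) = −k₁/(k₁+k₂·C_A).
Integrating from C_{A0} to C_A: C_R = (0.845/0.510)·ln[(0.845+0.510·5.23)/(0.845+0.510·3.26)] = 1.657·ln(3.512/2.509) = 0.5571 mol/L.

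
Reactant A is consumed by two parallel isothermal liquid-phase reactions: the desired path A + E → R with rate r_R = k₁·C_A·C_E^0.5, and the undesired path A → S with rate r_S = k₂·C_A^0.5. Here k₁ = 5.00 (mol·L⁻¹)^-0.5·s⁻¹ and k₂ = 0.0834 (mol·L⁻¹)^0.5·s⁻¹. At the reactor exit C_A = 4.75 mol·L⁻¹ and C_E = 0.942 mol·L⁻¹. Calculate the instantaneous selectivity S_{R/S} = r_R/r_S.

S_{R/S} = r_R/r_S = (k₁·C_A·C_E^0.5)/(k₂·C_A^0.5) = (k₁/k₂)·C_A^0.5·C_E^0.5.
= (5.00×4.750×0.9420^0.5) / (0.0834×4.750^0.5) = 23.05/0.1818 = 127.

127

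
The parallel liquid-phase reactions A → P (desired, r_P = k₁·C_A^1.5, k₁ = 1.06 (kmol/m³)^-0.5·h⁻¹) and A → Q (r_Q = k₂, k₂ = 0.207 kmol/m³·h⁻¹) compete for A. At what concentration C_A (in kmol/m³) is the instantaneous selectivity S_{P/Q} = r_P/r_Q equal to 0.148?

0.0942 kmol/m³

S_{P/Q} = (k₁/k₂)·C_A^1.5 ⇒ C_A = (S·k₂/k₁)^(1/1.5).
= (0.148×0.207/1.06)^(0.6667) = (0.02890)^(0.6667) = 0.0942 kmol/m³.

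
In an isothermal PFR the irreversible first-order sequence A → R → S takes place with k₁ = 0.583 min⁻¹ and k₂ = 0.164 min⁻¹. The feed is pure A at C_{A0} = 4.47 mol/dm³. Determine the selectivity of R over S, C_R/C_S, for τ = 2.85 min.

3.00

Solving the coupled first-order balances gives C_R(τ) = [k₁/(k₂−k₁)]·C_{A0}·(e^(−k₁τ) − e^(−k₂τ)).
e^(−k₁τ) = e^(−0.583×2.85) = e^(−1.662) = 0.1898; e^(−k₂τ) = e^(−0.4674) = 0.6266.
C_R = 0.583×4.47/(0.164−0.583) × (0.1898−0.6266) = (-6.220)×(-0.4368) = 2.717 mol/dm³.
C_A = C_{A0}e^(−k₁τ) = 0.8486 mol/dm³, so C_S = C_{A0}−C_A−C_R = 0.9048 mol/dm³; C_R/C_S = 3.00.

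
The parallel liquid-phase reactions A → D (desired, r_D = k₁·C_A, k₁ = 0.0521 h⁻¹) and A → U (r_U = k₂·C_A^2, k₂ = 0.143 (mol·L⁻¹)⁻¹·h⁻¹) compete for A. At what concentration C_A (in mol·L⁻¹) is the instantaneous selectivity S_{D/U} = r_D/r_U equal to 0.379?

0.961 mol·L⁻¹

S_{D/U} = (k₁/k₂)·C_A⁻¹ ⇒ C_A = (S·k₂/k₁)^(-1).
= (0.379×0.143/0.0521)^(-1) = (1.040)^(-1) = 0.961 mol·L⁻¹.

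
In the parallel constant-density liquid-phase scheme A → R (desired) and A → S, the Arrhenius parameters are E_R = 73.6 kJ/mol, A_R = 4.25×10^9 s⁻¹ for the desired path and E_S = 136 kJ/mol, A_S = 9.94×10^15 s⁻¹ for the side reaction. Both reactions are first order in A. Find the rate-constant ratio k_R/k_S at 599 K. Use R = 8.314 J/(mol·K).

Since both paths have the same order in A, the concentration cancels and S_{R/S} = k_R/k_S = (A_R/A_S)·exp[(E_S−E_R)/(RT)].
(E_S−E_R)/(RT) = (136−73.6)×10³/(8.314×599) = 62400/4980 = 12.53.
k_R/k_S = (4.25×10^9/9.94×10^15)·exp(12.53) = 4.276×10^-7 × 2.765×10^5 = 0.118.
Since E_R < E_S, lowering the temperature improves selectivity toward R.

0.118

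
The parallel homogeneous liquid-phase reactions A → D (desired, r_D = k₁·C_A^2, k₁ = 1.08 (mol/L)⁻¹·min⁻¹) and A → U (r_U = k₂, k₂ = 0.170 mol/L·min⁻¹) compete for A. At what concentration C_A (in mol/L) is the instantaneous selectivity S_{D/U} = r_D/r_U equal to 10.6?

S_{D/U} = (k₁/k₂)·C_A^2 ⇒ C_A = (S·k₂/k₁)^(0.5).
= (10.6×0.170/1.08)^(0.5) = (1.669)^(0.5) = 1.29 mol/L.

1.29 mol/L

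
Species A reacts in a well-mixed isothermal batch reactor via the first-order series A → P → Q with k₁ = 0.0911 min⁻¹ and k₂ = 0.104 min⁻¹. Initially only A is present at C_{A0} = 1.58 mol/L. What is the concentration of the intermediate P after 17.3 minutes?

Solving the coupled first-order balances gives C_P(t) = [k₁/(k₂−k₁)]·C_{A0}·(e^(−k₁t) − e^(−k₂t)).
e^(−k₁t) = e^(−0.0911×17.3) = e^(−1.576) = 0.2068; e^(−k₂t) = e^(−1.799) = 0.1654.
C_P = 0.0911×1.58/(0.104−0.0911) × (0.2068−0.1654) = 11.16×0.04136 = 0.4615 mol/L.

0.462 mol/L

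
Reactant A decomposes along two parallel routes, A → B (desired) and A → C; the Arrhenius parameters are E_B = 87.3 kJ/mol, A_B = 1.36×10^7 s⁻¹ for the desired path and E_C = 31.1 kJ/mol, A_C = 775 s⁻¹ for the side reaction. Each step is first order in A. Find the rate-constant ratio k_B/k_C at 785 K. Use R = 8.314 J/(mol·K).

3.20

k_B/k_C = (A_B/A_C)·exp[−(E_B−E_C)/(RT)] = (A_B/A_C)·exp[(E_C−E_B)/(RT)].
(E_C−E_B)/(RT) = (31.1−87.3)×10³/(8.314×785) = -56200/6526 = -8.611.
k_B/k_C = (1.36×10^7/775)·exp(-8.611) = 17548 × 1.821×10^-4 = 3.20.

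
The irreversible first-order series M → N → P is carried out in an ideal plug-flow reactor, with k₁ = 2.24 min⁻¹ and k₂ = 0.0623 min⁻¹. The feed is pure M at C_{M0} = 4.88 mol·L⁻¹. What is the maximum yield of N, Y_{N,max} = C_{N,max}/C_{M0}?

0.903

At the optimum, C_{N,max}/C_{M0} = (k₁/k₂)^[k₂/(k₂−k₁)].
= (2.24/0.0623)^(0.0623/(0.0623−2.24)) = (35.96)^(-0.02861) = 0.9026.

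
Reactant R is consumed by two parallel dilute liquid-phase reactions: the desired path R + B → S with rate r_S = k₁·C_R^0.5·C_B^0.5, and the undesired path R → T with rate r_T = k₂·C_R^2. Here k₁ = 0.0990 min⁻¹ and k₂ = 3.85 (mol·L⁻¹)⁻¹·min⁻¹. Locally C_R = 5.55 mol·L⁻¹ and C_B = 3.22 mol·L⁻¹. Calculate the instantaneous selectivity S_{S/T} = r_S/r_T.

0.00353

S_{S/T} = r_S/r_T = (k₁·C_R^0.5·C_B^0.5)/(k₂·C_R^2) = (k₁/k₂)·C_R^-1.5·C_B^0.5.
= (0.0990×5.550^0.5×3.220^0.5) / (3.85×5.550^2) = 0.4185/118.6 = 0.00353.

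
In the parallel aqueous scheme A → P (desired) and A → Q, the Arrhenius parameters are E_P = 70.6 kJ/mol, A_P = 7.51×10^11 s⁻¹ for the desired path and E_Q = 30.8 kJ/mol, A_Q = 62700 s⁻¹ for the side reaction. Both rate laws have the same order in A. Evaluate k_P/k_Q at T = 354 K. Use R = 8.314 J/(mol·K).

With equal orders, S_{P/Q} = k_P/k_Q = (A_P/A_Q)·exp[(E_Q−E_P)/(RT)].
(E_Q−E_P)/(RT) = (30.8−70.6)×10³/(8.314×354) = -39800/2943 = -13.52.
k_P/k_Q = (7.51×10^11/62700)·exp(-13.52) = 1.198×10^7 × 1.340×10^-6 = 16.0.

16.0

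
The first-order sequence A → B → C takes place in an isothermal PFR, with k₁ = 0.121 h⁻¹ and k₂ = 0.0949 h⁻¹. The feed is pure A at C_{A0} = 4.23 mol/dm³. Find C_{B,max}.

1.75 mol/dm³

Evaluating C_B at τ_opt = ln(k₂/k₁)/(k₂−k₁) gives C_{B,max}/C_{A0} = (k₁/k₂)^[k₂/(k₂−k₁)].
= (0.121/0.0949)^(0.0949/(0.0949−0.121)) = (1.275)^(-3.636) = 0.4134.
C_{B,max} = 0.4134×4.23 = 1.75 mol/dm³.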